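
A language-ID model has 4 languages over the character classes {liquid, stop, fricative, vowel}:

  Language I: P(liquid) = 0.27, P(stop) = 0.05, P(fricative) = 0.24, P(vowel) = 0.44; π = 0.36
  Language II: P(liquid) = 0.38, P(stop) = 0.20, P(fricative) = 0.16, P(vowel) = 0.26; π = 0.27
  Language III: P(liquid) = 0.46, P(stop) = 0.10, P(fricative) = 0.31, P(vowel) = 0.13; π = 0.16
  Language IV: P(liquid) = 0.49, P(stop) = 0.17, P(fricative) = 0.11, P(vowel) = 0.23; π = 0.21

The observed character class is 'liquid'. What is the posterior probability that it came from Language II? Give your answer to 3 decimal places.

0.273

The responsibility of component k is w_k f_k(x) divided by Σ_j w_j f_j(x).
Component likelihoods at x = 'liquid':
  f_I = P(liquid | comp) = 0.27
  f_II = P(liquid | comp) = 0.38
  f_III = P(liquid | comp) = 0.46
  f_IV = P(liquid | comp) = 0.49
Prior × likelihood for each component:
  w_I·f_I = 0.36 × 0.27 = 0.0972
  w_II·f_II = 0.27 × 0.38 = 0.1026
  w_III·f_III = 0.16 × 0.46 = 0.0736
  w_IV·f_IV = 0.21 × 0.49 = 0.1029
Normaliser: 0.0972 + 0.1026 + 0.0736 + 0.1029 = 0.3763
Responsibility of Language II: 0.1026 / 0.3763 ≈ 0.273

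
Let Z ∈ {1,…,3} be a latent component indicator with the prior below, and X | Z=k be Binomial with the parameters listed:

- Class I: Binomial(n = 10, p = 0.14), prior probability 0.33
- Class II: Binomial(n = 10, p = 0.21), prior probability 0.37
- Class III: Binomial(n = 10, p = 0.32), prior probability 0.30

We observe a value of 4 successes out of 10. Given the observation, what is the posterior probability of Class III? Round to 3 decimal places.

0.579

Apply Bayes' rule: the posterior for each component is proportional to its prior times its likelihood at x.
Binomial probabilities:
  f_I = 0.0326379
  f_II = 0.0992794
  f_III = 0.217707
Weight by the priors:
  P(Z=I)·f_I = 0.33 × 0.0326379 = 0.0107705
  P(Z=II)·f_II = 0.37 × 0.0992794 = 0.0367334
  P(Z=III)·f_III = 0.30 × 0.217707 = 0.0653121
Sum: 0.0107705 + 0.0367334 + 0.0653121 = 0.112816
So the posterior for Class III is 0.0653121 / 0.112816 ≈ 0.579.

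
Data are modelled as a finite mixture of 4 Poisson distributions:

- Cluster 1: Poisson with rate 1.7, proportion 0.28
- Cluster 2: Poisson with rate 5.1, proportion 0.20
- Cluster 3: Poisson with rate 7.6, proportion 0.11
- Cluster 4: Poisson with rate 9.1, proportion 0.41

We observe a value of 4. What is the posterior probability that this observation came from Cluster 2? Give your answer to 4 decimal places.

0.4714

P(component k | x) = π_k·f_k(x) / marginal(x), where marginal(x) = Σ_j π_j·f_j(x).
Poisson probabilities:
  p_1 = e^(−1.7)·1.7^4/4! = 0.0635746
  p_2 = e^(−5.1)·5.1^4/4! = 0.171857
  p_3 = e^(−7.6)·7.6^4/4! = 0.0695673
  p_4 = e^(−9.1)·9.1^4/4! = 0.0319062
Prior × likelihood for each component:
  π_1·p_1 = 0.28 × 0.0635746 = 0.0178009
  π_2·p_2 = 0.20 × 0.171857 = 0.0343714
  π_3·p_3 = 0.11 × 0.0695673 = 0.0076524
  π_4·p_4 = 0.41 × 0.0319062 = 0.0130815
Normaliser: 0.0178009 + 0.0343714 + 0.0076524 + 0.0130815 = 0.0729063
P(Cluster 2 | 4) = 0.0343714 / 0.0729063 ≈ 0.4714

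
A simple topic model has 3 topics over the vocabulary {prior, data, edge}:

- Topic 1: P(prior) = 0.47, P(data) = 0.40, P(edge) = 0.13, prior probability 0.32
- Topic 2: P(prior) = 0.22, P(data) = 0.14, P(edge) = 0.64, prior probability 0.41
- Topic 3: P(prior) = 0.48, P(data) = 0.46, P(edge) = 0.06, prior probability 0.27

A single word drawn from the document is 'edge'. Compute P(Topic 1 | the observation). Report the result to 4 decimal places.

By Bayes' theorem, P(k | x) = π_k f_k(x) / Σ_j π_j f_j(x).
Categorical probabilities:
  L_1 = P(edge | comp) = 0.13
  L_2 = P(edge | comp) = 0.64
  L_3 = P(edge | comp) = 0.06
Multiply by the mixture weights:
  π_1·L_1 = 0.32 × 0.13 = 0.0416
  π_2·L_2 = 0.41 × 0.64 = 0.2624
  π_3·L_3 = 0.27 × 0.06 = 0.0162
Marginal: 0.0416 + 0.2624 + 0.0162 = 0.3202
So the posterior for Topic 1 is 0.0416 / 0.3202 ≈ 0.1299.

0.1299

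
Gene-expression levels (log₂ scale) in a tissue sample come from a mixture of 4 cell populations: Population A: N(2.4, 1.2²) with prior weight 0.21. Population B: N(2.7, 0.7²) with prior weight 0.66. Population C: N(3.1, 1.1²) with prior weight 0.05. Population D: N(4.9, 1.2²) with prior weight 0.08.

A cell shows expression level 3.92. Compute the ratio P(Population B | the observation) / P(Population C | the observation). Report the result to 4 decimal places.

5.9971

Posterior odds = (P(Z=i) f_i(x)) / (P(Z=j) f_j(x)); the normalising sum cancels.
Evaluate each component's likelihood at the observed value:
  f_A = (1/(1.2·√(2π)))·exp(−(3.92−2.4)²/(2·1.2²)) = 0.332452·exp(-0.80222) = 0.149049
  f_B = (1/(0.7·√(2π)))·exp(−(3.92−2.7)²/(2·0.7²)) = 0.569918·exp(-1.51878) = 0.1248
  f_C = (1/(1.1·√(2π)))·exp(−(3.92−3.1)²/(2·1.1²)) = 0.362675·exp(-0.27785) = 0.274693
  f_D = (1/(1.2·√(2π)))·exp(−(3.92−4.9)²/(2·1.2²)) = 0.332452·exp(-0.33347) = 0.238179
0.0823683 / 0.0137347 ≈ 5.9971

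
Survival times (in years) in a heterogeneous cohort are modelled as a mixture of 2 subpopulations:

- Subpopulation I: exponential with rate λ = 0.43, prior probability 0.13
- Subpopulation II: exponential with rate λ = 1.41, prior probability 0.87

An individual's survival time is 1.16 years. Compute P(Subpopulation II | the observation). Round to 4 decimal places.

0.8756

P(component k | x) = π_k·f_k(x) / marginal(x), where marginal(x) = Σ_j π_j·f_j(x).
Component likelihoods at x = 1.16 years:
  p_I = 0.261121
  p_II = 0.274718
Unnormalised posteriors:
  π_I·p_I = 0.13 × 0.261121 = 0.0339458
  π_II·p_II = 0.87 × 0.274718 = 0.239005
Sum: 0.0339458 + 0.239005 = 0.27295
P(Subpopulation II | data) = 0.239005 / 0.27295 ≈ 0.8756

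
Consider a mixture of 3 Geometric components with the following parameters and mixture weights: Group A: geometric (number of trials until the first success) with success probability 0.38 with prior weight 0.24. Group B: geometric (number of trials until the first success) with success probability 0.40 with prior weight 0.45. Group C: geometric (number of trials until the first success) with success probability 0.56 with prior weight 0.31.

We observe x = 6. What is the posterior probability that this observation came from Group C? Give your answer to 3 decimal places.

0.114

P(component k | x) = P(Z=k)·f_k(x) / marginal(x), where marginal(x) = Σ_j P(Z=j)·f_j(x).
Component likelihoods at x = 6:
  L_A = 0.38·(1−0.38)^5 = 0.38·0.0916133 = 0.034813
  L_B = 0.40·(1−0.40)^5 = 0.40·0.07776 = 0.031104
  L_C = 0.56·(1−0.56)^5 = 0.56·0.0164916 = 0.00923531
Multiply by the mixture weights:
  P(Z=A)·L_A = 0.24 × 0.034813 = 0.00835513
  P(Z=B)·L_B = 0.45 × 0.031104 = 0.0139968
  P(Z=C)·L_C = 0.31 × 0.00923531 = 0.00286295
Denominator: 0.00835513 + 0.0139968 + 0.00286295 = 0.0252149
P(Group C | 6) = 0.00286295 / 0.0252149 ≈ 0.114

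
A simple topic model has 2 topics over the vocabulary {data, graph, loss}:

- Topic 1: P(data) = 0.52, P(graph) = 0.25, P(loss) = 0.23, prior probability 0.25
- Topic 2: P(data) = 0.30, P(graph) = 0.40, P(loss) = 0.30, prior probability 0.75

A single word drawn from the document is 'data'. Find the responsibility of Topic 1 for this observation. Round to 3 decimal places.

0.366

Posterior ∝ prior × likelihood, so P(k | x) ∝ w_k f_k(x); normalise over all components.
Component likelihoods at x = 'data':
  p_1 = P(data | comp) = 0.52
  p_2 = P(data | comp) = 0.30
Multiply by the mixture weights:
  w_1·p_1 = 0.25 × 0.52 = 0.13
  w_2·p_2 = 0.75 × 0.3 = 0.225
Normaliser: 0.13 + 0.225 = 0.355
So the posterior for Topic 1 is 0.13 / 0.355 ≈ 0.366.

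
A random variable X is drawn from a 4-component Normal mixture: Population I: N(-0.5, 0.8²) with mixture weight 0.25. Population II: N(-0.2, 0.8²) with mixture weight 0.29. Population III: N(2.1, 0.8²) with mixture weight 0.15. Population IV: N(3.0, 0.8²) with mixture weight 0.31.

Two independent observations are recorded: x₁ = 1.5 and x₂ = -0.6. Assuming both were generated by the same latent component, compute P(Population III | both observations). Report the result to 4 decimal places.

0.0100

Posterior ∝ prior × likelihood, so P(k | x) ∝ π_k f_k(x); normalise over all components.
Since both observations come from the same component, the likelihood for component k is f_k(x₁)·f_k(x₂).
  L_I = [(1/(0.8·√(2π)))·exp(−(1.5−-0.5)²/(2·0.8²)) = 0.498678·exp(-3.12500) = 0.0219104] × [0.494797] = 0.0108412
  L_II = [(1/(0.8·√(2π)))·exp(−(1.5−-0.2)²/(2·0.8²)) = 0.498678·exp(-2.25781) = 0.0521512] × [0.440082] = 0.0229508
  L_III = [(1/(0.8·√(2π)))·exp(−(1.5−2.1)²/(2·0.8²)) = 0.498678·exp(-0.28125) = 0.376422] × [0.0016764] = 0.000631033
  L_IV = [(1/(0.8·√(2π)))·exp(−(1.5−3.0)²/(2·0.8²)) = 0.498678·exp(-1.75781) = 0.0859828] × [1.99797e-05] = 1.71791e-06
Weight by the priors:
  π_I·L_I = 0.25 × 0.0108412 = 0.0027103
  π_II·L_II = 0.29 × 0.0229508 = 0.00665573
  π_III·L_III = 0.15 × 0.000631033 = 9.46549e-05
  π_IV·L_IV = 0.31 × 1.71791e-06 = 5.32552e-07
Marginal: 0.0027103 + 0.00665573 + 9.46549e-05 + 5.32552e-07 = 0.00946122
P(Population III | x) ≈ 0.0100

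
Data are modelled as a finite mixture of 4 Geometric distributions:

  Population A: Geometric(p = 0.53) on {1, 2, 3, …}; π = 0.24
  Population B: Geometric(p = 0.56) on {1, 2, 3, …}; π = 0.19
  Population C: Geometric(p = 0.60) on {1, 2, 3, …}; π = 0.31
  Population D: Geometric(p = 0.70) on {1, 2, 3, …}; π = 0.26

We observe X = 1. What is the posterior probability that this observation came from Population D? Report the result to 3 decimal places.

0.303

By Bayes' theorem, P(k | x) = w_k f_k(x) / Σ_j w_j f_j(x).
Geometric probabilities:
  f_A = 0.53
  f_B = 0.56
  f_C = 0.6
  f_D = 0.7
Multiply by the mixture weights:
  w_A·f_A = 0.24 × 0.53 = 0.1272
  w_B·f_B = 0.19 × 0.56 = 0.1064
  w_C·f_C = 0.31 × 0.6 = 0.186
  w_D·f_D = 0.26 × 0.7 = 0.182
Marginal: 0.1272 + 0.1064 + 0.186 + 0.182 = 0.6016
So the posterior for Population D is 0.182 / 0.6016 ≈ 0.303.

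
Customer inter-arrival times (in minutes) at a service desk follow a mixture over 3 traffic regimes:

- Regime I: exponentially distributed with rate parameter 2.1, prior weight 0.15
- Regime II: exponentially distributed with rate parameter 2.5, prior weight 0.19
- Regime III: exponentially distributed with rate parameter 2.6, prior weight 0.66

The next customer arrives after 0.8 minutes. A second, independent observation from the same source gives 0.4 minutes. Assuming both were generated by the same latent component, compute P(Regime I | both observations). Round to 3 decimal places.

By Bayes' theorem, P(k | x) = P(Z=k) f_k(x) / Σ_j P(Z=j) f_j(x).
Since both observations come from the same component, the likelihood for component k is f_k(x₁)·f_k(x₂).
  p_I = [0.391385] × [0.906592] = 0.354827
  p_II = [0.338338] × [0.919699] = 0.311169
  p_III = [0.324819] × [0.918982] = 0.298502
Weight by the priors:
  P(Z=I)·p_I = 0.15 × 0.354827 = 0.053224
  P(Z=II)·p_II = 0.19 × 0.311169 = 0.0591221
  P(Z=III)·p_III = 0.66 × 0.298502 = 0.197012
Denominator: 0.053224 + 0.0591221 + 0.197012 = 0.309358
P(Regime I | x₁, x₂) ≈ 0.172

0.172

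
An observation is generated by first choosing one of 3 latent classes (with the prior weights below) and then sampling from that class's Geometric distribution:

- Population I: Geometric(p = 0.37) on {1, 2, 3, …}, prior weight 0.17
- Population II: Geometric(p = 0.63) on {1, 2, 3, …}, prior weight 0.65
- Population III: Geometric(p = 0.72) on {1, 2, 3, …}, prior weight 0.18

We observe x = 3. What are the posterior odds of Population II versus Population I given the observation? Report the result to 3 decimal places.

2.246

Posterior odds = (π_i f_i(x)) / (π_j f_j(x)); the normalising sum cancels.
Geometric probabilities:
  f_I = 0.146853
  f_II = 0.086247
  f_III = 0.056448
Posterior odds = (π_II·f_II) / (π_I·f_I) = (0.65·0.086247) / (0.17·0.146853) = 0.0560605 / 0.024965 ≈ 2.246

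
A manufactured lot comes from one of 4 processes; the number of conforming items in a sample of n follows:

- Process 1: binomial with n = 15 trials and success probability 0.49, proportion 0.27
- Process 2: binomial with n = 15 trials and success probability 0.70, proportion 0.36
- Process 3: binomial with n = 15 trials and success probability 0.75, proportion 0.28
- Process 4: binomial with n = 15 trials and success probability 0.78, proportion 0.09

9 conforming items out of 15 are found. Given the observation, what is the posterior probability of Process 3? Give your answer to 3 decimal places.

0.209

P(component k | x) = π_k·f_k(x) / marginal(x), where marginal(x) = Σ_j π_j·f_j(x).
Evaluate each component's likelihood at the observed value:
  f_1 = C(15,9)·0.49^9·0.51^6 = 5005·0.00162841·0.0175963 = 0.143413
  f_2 = C(15,9)·0.70^9·0.30^6 = 5005·0.0403536·0.000729 = 0.147236
  f_3 = C(15,9)·0.75^9·0.25^6 = 5005·0.0750847·0.000244141 = 0.0917478
  f_4 = C(15,9)·0.78^9·0.22^6 = 5005·0.106869·0.00011338 = 0.0606445
Weight by the priors:
  π_1·f_1 = 0.27 × 0.143413 = 0.0387216
  π_2·f_2 = 0.36 × 0.147236 = 0.053005
  π_3·f_3 = 0.28 × 0.0917478 = 0.0256894
  π_4·f_4 = 0.09 × 0.0606445 = 0.00545801
Normaliser: 0.0387216 + 0.053005 + 0.0256894 + 0.00545801 = 0.122874
So the posterior for Process 3 is 0.0256894 / 0.122874 ≈ 0.209.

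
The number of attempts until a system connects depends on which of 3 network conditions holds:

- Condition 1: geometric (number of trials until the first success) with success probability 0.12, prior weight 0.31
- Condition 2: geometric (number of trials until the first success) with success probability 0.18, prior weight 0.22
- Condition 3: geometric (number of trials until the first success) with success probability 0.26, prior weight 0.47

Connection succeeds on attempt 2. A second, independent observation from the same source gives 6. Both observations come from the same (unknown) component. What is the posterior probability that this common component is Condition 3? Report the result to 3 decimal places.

P(component k | x) = P(Z=k)·f_k(x) / marginal(x), where marginal(x) = Σ_j P(Z=j)·f_j(x).
Since both observations come from the same component, the likelihood for component k is f_k(x₁)·f_k(x₂).
  f_1 = [0.12·(1−0.12)^1 = 0.12·0.88 = 0.1056] × [0.0633278] = 0.00668742
  f_2 = [0.18·(1−0.18)^1 = 0.18·0.82 = 0.1476] × [0.0667332] = 0.00984982
  f_3 = [0.26·(1−0.26)^1 = 0.26·0.74 = 0.1924] × [0.0576942] = 0.0111004
Prior × likelihood for each component:
  P(Z=1)·f_1 = 0.31 × 0.00668742 = 0.0020731
  P(Z=2)·f_2 = 0.22 × 0.00984982 = 0.00216696
  P(Z=3)·f_3 = 0.47 × 0.0111004 = 0.00521717
Normaliser: 0.0020731 + 0.00216696 + 0.00521717 = 0.00945723
P(Condition 3 | x₁,x₂) = 0.00521717 / 0.00945723 ≈ 0.552

0.552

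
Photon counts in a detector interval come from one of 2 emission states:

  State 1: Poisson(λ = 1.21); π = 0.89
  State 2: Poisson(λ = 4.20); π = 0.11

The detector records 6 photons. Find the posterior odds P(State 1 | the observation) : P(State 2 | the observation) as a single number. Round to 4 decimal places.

0.0920

Since P(k|x) ∝ π_k f_k(x), the posterior odds are π_i f_i(x) / (π_j f_j(x)).
Component likelihoods at x = 6 photons:
  p_1 = e^(−1.21)·1.21^6/6! = 0.00129982
  p_2 = e^(−4.20)·4.20^6/6! = 0.114321
0.00115684 / 0.0125753 ≈ 0.0920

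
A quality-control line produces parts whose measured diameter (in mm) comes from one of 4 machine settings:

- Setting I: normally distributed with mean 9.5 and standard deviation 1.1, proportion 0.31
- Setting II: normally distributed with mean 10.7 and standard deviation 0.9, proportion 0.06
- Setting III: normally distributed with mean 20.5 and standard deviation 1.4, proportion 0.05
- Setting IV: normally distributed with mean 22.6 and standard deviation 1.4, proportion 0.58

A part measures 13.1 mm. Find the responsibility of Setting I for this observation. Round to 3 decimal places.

0.411

Posterior ∝ prior × likelihood, so P(k | x) ∝ π_k f_k(x); normalise over all components.
Evaluate each component's likelihood at the observed value:
  L_I = (1/(1.1·√(2π)))·exp(−(13.1−9.5)²/(2·1.1²)) = 0.362675·exp(-5.35537) = 0.00171281
  L_II = (1/(0.9·√(2π)))·exp(−(13.1−10.7)²/(2·0.9²)) = 0.443269·exp(-3.55556) = 0.0126622
  L_III = (1/(1.4·√(2π)))·exp(−(13.1−20.5)²/(2·1.4²)) = 0.284959·exp(-13.96939) = 2.44317e-07
  L_IV = (1/(1.4·√(2π)))·exp(−(13.1−22.6)²/(2·1.4²)) = 0.284959·exp(-23.02296) = 2.85784e-11
Prior × likelihood for each component:
  π_I·L_I = 0.31 × 0.00171281 = 0.000530971
  π_II·L_II = 0.06 × 0.0126622 = 0.000759732
  π_III·L_III = 0.05 × 2.44317e-07 = 1.22159e-08
  π_IV·L_IV = 0.58 × 2.85784e-11 = 1.65755e-11
Sum: 0.000530971 + 0.000759732 + 1.22159e-08 + 1.65755e-11 = 0.00129072
So the posterior for Setting I is 0.000530971 / 0.00129072 ≈ 0.411.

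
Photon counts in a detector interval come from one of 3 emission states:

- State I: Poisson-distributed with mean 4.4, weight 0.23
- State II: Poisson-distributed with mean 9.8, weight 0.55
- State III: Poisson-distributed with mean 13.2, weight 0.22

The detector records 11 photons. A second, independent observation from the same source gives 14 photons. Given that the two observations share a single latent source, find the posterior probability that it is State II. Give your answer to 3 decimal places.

0.567

Apply Bayes' rule: the posterior for each component is proportional to its prior times its likelihood at x.
Since both observations come from the same component, the likelihood for component k is f_k(x₁)·f_k(x₂).
  L_I = [0.00368068] × [0.00014356] = 5.28398e-07
  L_II = [0.111236] × [0.047937] = 0.00533232
  L_III = [0.0982812] × [0.1035] = 0.0101721
Unnormalised posteriors:
  π_I·L_I = 0.23 × 5.28398e-07 = 1.21532e-07
  π_II·L_II = 0.55 × 0.00533232 = 0.00293277
  π_III·L_III = 0.22 × 0.0101721 = 0.00223786
Evidence: 1.21532e-07 + 0.00293277 + 0.00223786 = 0.00517075
P(State II | x₁,x₂) ≈ 0.567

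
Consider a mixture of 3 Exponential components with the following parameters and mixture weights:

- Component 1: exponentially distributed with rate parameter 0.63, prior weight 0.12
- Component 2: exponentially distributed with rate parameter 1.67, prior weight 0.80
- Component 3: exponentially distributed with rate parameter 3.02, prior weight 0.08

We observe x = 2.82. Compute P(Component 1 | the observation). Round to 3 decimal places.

0.514

Apply Bayes' rule: the posterior for each component is proportional to its prior times its likelihood at x.
Component likelihoods at x = 2.82:
  p_1 = 0.63·e^(−0.63·2.82) = 0.63·e^(−1.7766) = 0.106604
  p_2 = 1.67·e^(−1.67·2.82) = 1.67·e^(−4.7094) = 0.015047
  p_3 = 3.02·e^(−3.02·2.82) = 3.02·e^(−8.5164) = 0.000604479
Multiply by the mixture weights:
  π_1·p_1 = 0.12 × 0.106604 = 0.0127925
  π_2·p_2 = 0.80 × 0.015047 = 0.0120376
  π_3·p_3 = 0.08 × 0.000604479 = 4.83583e-05
Marginal: 0.0127925 + 0.0120376 + 4.83583e-05 = 0.0248784
P(Component 1 | x) ≈ 0.514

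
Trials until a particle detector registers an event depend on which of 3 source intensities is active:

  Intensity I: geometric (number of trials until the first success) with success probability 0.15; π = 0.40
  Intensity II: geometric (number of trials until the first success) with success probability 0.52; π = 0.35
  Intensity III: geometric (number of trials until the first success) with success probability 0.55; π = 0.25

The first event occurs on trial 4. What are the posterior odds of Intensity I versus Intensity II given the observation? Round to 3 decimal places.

The posterior odds equal the prior odds times the likelihood ratio: (P(Z=i)/P(Z=j))·(f_i(x)/f_j(x)).
Geometric probabilities:
  L_I = 0.0921187
  L_II = 0.0575078
  L_III = 0.0501187
Posterior odds = (P(Z=I)·L_I) / (P(Z=II)·L_II) = (0.40·0.0921187) / (0.35·0.0575078) = 0.0368475 / 0.0201277 ≈ 1.831

1.831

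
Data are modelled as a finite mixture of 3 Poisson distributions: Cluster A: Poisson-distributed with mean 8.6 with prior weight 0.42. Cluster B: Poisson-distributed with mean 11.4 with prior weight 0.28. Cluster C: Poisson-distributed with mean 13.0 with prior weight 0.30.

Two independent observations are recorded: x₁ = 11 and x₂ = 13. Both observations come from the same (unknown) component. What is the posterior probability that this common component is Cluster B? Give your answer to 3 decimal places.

0.402

P(component k | x) = π_k·f_k(x) / marginal(x), where marginal(x) = Σ_j π_j·f_j(x).
Since both observations come from the same component, the likelihood for component k is f_k(x₁)·f_k(x₂).
  p_A = [e^(−8.6)·8.6^11/11! = 0.0877798] × [0.0416166] = 0.0036531
  p_B = [e^(−11.4)·11.4^11/11! = 0.118533] × [0.0987474] = 0.0117049
  p_C = [e^(−13.0)·13.0^11/11! = 0.101483] × [0.10994] = 0.011157
Unnormalised posteriors:
  π_A·p_A = 0.42 × 0.0036531 = 0.0015343
  π_B·p_B = 0.28 × 0.0117049 = 0.00327736
  π_C·p_C = 0.30 × 0.011157 = 0.0033471
Normaliser: 0.0015343 + 0.00327736 + 0.0033471 = 0.00815877
P(Cluster B | x₁,x₂) = 0.00327736 / 0.00815877 ≈ 0.402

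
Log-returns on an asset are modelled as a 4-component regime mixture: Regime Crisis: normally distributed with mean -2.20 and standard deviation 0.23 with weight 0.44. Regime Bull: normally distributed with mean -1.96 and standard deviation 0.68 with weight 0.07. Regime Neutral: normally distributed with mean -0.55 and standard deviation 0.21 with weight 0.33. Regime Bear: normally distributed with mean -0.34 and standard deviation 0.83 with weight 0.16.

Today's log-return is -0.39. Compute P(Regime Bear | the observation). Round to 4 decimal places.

0.1399

Apply Bayes' rule: the posterior for each component is proportional to its prior times its likelihood at x.
Component likelihoods at x = -0.39:
  L_Crisis = (1/(0.23·√(2π)))·exp(−(-0.39−-2.20)²/(2·0.23²)) = 1.734532·exp(-30.96503) = 6.1836e-14
  L_Bull = (1/(0.68·√(2π)))·exp(−(-0.39−-1.96)²/(2·0.68²)) = 0.586680·exp(-2.66533) = 0.0408189
  L_Neutral = (1/(0.21·√(2π)))·exp(−(-0.39−-0.55)²/(2·0.21²)) = 1.899725·exp(-0.29025) = 1.42114
  L_Bear = (1/(0.83·√(2π)))·exp(−(-0.39−-0.34)²/(2·0.83²)) = 0.480653·exp(-0.00181) = 0.479782
Unnormalised posteriors:
  w_Crisis·L_Crisis = 0.44 × 6.1836e-14 = 2.72078e-14
  w_Bull·L_Bull = 0.07 × 0.0408189 = 0.00285733
  w_Neutral·L_Neutral = 0.33 × 1.42114 = 0.468976
  w_Bear·L_Bear = 0.16 × 0.479782 = 0.0767651
Normaliser: 2.72078e-14 + 0.00285733 + 0.468976 + 0.0767651 = 0.548599
P(Regime Bear | the observation) = 0.0767651 / 0.548599 ≈ 0.1399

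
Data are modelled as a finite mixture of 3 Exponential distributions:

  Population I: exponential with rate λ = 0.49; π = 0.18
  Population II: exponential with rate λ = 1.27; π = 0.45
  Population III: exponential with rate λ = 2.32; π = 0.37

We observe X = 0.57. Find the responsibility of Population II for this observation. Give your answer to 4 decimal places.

0.4840

Posterior ∝ prior × likelihood, so P(k | x) ∝ w_k f_k(x); normalise over all components.
Evaluate each component's likelihood at the observed value:
  f_I = 0.49·e^(−0.49·0.57) = 0.49·e^(−0.2793) = 0.370593
  f_II = 1.27·e^(−1.27·0.57) = 1.27·e^(−0.7239) = 0.615769
  f_III = 2.32·e^(−2.32·0.57) = 2.32·e^(−1.3224) = 0.618268
Prior × likelihood for each component:
  w_I·f_I = 0.18 × 0.370593 = 0.0667068
  w_II·f_II = 0.45 × 0.615769 = 0.277096
  w_III·f_III = 0.37 × 0.618268 = 0.228759
Evidence: 0.0667068 + 0.277096 + 0.228759 = 0.572562
P(Population II | the observation) ≈ 0.4840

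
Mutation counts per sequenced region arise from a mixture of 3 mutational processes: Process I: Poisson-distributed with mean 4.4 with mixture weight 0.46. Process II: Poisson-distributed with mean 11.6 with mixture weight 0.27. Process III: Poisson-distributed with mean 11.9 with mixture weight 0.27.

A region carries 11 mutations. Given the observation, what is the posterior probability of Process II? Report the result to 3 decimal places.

0.492

P(component k | x) = w_k·f_k(x) / marginal(x), where marginal(x) = Σ_j w_j·f_j(x).
Poisson probabilities:
  L_I = e^(−4.4)·4.4^11/11! = 0.00368068
  L_II = e^(−11.6)·11.6^11/11! = 0.117508
  L_III = e^(−11.9)·11.9^11/11! = 0.115281
Prior × likelihood for each component:
  w_I·L_I = 0.46 × 0.00368068 = 0.00169311
  w_II·L_II = 0.27 × 0.117508 = 0.0317271
  w_III·L_III = 0.27 × 0.115281 = 0.0311258
Evidence: 0.00169311 + 0.0317271 + 0.0311258 = 0.064546
P(Process II | 11 mutations) = 0.0317271 / 0.064546 ≈ 0.492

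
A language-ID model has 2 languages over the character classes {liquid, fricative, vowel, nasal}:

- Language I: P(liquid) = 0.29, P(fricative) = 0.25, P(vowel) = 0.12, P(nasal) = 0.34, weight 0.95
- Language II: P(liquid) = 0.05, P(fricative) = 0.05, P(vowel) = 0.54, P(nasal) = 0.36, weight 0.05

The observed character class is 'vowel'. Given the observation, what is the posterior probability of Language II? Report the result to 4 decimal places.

0.1915

By Bayes' theorem, P(k | x) = π_k f_k(x) / Σ_j π_j f_j(x).
Component likelihoods at x = 'vowel':
  p_I = P(vowel | comp) = 0.12
  p_II = P(vowel | comp) = 0.54
Unnormalised posteriors:
  π_I·p_I = 0.95 × 0.12 = 0.114
  π_II·p_II = 0.05 × 0.54 = 0.027
Marginal: 0.114 + 0.027 = 0.141
Responsibility of Language II: 0.027 / 0.141 ≈ 0.1915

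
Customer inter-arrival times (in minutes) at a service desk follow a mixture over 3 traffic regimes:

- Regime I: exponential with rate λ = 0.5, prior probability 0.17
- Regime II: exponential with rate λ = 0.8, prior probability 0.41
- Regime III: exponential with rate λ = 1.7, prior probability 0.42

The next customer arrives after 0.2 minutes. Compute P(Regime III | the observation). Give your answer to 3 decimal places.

P(component k | x) = π_k·f_k(x) / marginal(x), where marginal(x) = Σ_j π_j·f_j(x).
Evaluate each component's likelihood at the observed value:
  p_I = 0.452419
  p_II = 0.681715
  p_III = 1.21001
Prior × likelihood for each component:
  π_I·p_I = 0.17 × 0.452419 = 0.0769112
  π_II·p_II = 0.41 × 0.681715 = 0.279503
  π_III·p_III = 0.42 × 1.21001 = 0.508204
Normaliser: 0.0769112 + 0.279503 + 0.508204 = 0.864618
Responsibility of Regime III: 0.508204 / 0.864618 ≈ 0.588

0.588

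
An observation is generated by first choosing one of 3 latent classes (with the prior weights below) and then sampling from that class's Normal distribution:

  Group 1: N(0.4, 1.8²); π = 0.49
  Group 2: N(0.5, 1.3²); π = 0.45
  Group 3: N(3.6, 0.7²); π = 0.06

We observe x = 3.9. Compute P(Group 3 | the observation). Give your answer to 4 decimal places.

By Bayes' theorem, P(k | x) = P(Z=k) f_k(x) / Σ_j P(Z=j) f_j(x).
Evaluate each component's likelihood at the observed value:
  p_1 = 0.0334683
  p_2 = 0.0100376
  p_3 = 0.51991
Prior × likelihood for each component:
  P(Z=1)·p_1 = 0.49 × 0.0334683 = 0.0163995
  P(Z=2)·p_2 = 0.45 × 0.0100376 = 0.0045169
  P(Z=3)·p_3 = 0.06 × 0.51991 = 0.0311946
Marginal: 0.0163995 + 0.0045169 + 0.0311946 = 0.0521109
Responsibility of Group 3: 0.0311946 / 0.0521109 ≈ 0.5986

0.5986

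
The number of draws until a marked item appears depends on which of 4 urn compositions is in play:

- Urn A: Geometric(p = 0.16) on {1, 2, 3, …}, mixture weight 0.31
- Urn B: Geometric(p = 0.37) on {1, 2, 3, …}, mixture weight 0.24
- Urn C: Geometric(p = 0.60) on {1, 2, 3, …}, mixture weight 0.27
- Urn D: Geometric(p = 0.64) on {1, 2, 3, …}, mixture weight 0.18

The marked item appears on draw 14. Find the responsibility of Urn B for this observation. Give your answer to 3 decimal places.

0.041

P(component k | x) = π_k·f_k(x) / marginal(x), where marginal(x) = Σ_j π_j·f_j(x).
Component likelihoods at x = 14:
  p_A = 0.16·(1−0.16)^13 = 0.16·0.103665 = 0.0165863
  p_B = 0.37·(1−0.37)^13 = 0.37·0.00246279 = 0.000911232
  p_C = 0.60·(1−0.60)^13 = 0.60·6.71089e-06 = 4.02653e-06
  p_D = 0.64·(1−0.64)^13 = 0.64·1.70582e-06 = 1.09172e-06
Multiply by the mixture weights:
  π_A·p_A = 0.31 × 0.0165863 = 0.00514177
  π_B·p_B = 0.24 × 0.000911232 = 0.000218696
  π_C·p_C = 0.27 × 4.02653e-06 = 1.08716e-06
  π_D·p_D = 0.18 × 1.09172e-06 = 1.9651e-07
Marginal: 0.00514177 + 0.000218696 + 1.08716e-06 + 1.9651e-07 = 0.00536175
Responsibility of Urn B: 0.000218696 / 0.00536175 ≈ 0.041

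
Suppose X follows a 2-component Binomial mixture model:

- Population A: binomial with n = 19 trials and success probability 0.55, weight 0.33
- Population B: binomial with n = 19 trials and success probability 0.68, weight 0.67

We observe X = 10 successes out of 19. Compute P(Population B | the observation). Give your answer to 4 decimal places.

By Bayes' theorem, P(k | x) = P(Z=k) f_k(x) / Σ_j P(Z=j) f_j(x).
Component likelihoods at x = 10 successes out of 19:
  p_A = 0.177055
  p_B = 0.068708
Unnormalised posteriors:
  P(Z=A)·p_A = 0.33 × 0.177055 = 0.0584281
  P(Z=B)·p_B = 0.67 × 0.068708 = 0.0460344
Marginal: 0.0584281 + 0.0460344 = 0.104463
Responsibility of Population B: 0.0460344 / 0.104463 ≈ 0.4407

0.4407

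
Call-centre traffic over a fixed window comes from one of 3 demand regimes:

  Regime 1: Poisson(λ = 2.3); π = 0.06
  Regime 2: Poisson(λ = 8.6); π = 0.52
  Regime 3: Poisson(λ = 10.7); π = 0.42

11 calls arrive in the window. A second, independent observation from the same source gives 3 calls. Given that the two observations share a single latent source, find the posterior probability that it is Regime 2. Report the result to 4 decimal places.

The responsibility of component k is P(Z=k) f_k(x) divided by Σ_j P(Z=j) f_j(x).
Since both observations come from the same component, the likelihood for component k is f_k(x₁)·f_k(x₂).
  p_1 = [e^(−2.3)·2.3^11/11! = 2.39317e-05] × [0.203308] = 4.86551e-06
  p_2 = [e^(−8.6)·8.6^11/11! = 0.0877798] × [0.0195169] = 0.00171319
  p_3 = [e^(−10.7)·10.7^11/11! = 0.118882] × [0.00460309] = 0.000547223
Unnormalised posteriors:
  P(Z=1)·p_1 = 0.06 × 4.86551e-06 = 2.9193e-07
  P(Z=2)·p_2 = 0.52 × 0.00171319 = 0.00089086
  P(Z=3)·p_3 = 0.42 × 0.000547223 = 0.000229833
Sum: 2.9193e-07 + 0.00089086 + 0.000229833 = 0.00112099
P(Regime 2 | x₁, x₂) = 0.00089086 / 0.00112099 ≈ 0.7947

0.7947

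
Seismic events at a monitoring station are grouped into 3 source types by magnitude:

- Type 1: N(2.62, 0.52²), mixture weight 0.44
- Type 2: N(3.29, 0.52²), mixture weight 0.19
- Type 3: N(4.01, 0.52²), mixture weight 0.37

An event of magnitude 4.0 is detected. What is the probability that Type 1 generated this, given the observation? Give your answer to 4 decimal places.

Apply Bayes' rule: the posterior for each component is proportional to its prior times its likelihood at x.
Evaluate each component's likelihood at the observed value:
  f_1 = (1/(0.52·√(2π)))·exp(−(4.0−2.62)²/(2·0.52²)) = 0.767197·exp(-3.52145) = 0.0226757
  f_2 = (1/(0.52·√(2π)))·exp(−(4.0−3.29)²/(2·0.52²)) = 0.767197·exp(-0.93214) = 0.302054
  f_3 = (1/(0.52·√(2π)))·exp(−(4.0−4.01)²/(2·0.52²)) = 0.767197·exp(-0.00018) = 0.767055
Weight by the priors:
  w_1·f_1 = 0.44 × 0.0226757 = 0.0099773
  w_2·f_2 = 0.19 × 0.302054 = 0.0573903
  w_3·f_3 = 0.37 × 0.767055 = 0.28381
Evidence: 0.0099773 + 0.0573903 + 0.28381 = 0.351178
P(Type 1 | x) ≈ 0.0284

0.0284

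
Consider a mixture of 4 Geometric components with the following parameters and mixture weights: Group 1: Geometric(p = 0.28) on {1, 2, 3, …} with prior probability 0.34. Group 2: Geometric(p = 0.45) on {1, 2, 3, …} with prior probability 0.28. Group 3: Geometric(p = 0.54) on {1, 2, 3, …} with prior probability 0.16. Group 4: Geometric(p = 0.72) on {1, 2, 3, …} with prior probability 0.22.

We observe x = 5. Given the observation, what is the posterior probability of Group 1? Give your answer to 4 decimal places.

0.6098

P(component k | x) = w_k·f_k(x) / marginal(x), where marginal(x) = Σ_j w_j·f_j(x).
Evaluate each component's likelihood at the observed value:
  f_1 = 0.0752468
  f_2 = 0.0411778
  f_3 = 0.0241783
  f_4 = 0.00442552
Weight by the priors:
  w_1·f_1 = 0.34 × 0.0752468 = 0.0255839
  w_2·f_2 = 0.28 × 0.0411778 = 0.0115298
  w_3·f_3 = 0.16 × 0.0241783 = 0.00386852
  w_4·f_4 = 0.22 × 0.00442552 = 0.000973615
Marginal: 0.0255839 + 0.0115298 + 0.00386852 + 0.000973615 = 0.0419558
Responsibility of Group 1: 0.0255839 / 0.0419558 ≈ 0.6098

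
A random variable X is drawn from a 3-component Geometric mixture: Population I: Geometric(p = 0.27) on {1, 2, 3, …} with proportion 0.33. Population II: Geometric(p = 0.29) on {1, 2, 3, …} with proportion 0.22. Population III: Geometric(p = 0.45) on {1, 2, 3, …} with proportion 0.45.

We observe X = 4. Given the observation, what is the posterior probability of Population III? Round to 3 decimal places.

By Bayes' theorem, P(k | x) = π_k f_k(x) / Σ_j π_j f_j(x).
Evaluate each component's likelihood at the observed value:
  p_I = 0.27·(1−0.27)^3 = 0.27·0.389017 = 0.105035
  p_II = 0.29·(1−0.29)^3 = 0.29·0.357911 = 0.103794
  p_III = 0.45·(1−0.45)^3 = 0.45·0.166375 = 0.0748688
Weight by the priors:
  π_I·p_I = 0.33 × 0.105035 = 0.0346614
  π_II·p_II = 0.22 × 0.103794 = 0.0228347
  π_III·p_III = 0.45 × 0.0748688 = 0.0336909
Evidence: 0.0346614 + 0.0228347 + 0.0336909 = 0.0911871
P(Population III | 4) ≈ 0.369

0.369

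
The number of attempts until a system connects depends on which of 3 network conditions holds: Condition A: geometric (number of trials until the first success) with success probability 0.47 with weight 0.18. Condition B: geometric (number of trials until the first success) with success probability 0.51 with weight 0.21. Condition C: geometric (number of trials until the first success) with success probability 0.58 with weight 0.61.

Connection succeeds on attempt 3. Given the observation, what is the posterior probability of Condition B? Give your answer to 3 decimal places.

0.230

Posterior ∝ prior × likelihood, so P(k | x) ∝ π_k f_k(x); normalise over all components.
Geometric probabilities:
  f_A = 0.47·(1−0.47)^2 = 0.47·0.2809 = 0.132023
  f_B = 0.51·(1−0.51)^2 = 0.51·0.2401 = 0.122451
  f_C = 0.58·(1−0.58)^2 = 0.58·0.1764 = 0.102312
Multiply by the mixture weights:
  π_A·f_A = 0.18 × 0.132023 = 0.0237641
  π_B·f_B = 0.21 × 0.122451 = 0.0257147
  π_C·f_C = 0.61 × 0.102312 = 0.0624103
Marginal: 0.0237641 + 0.0257147 + 0.0624103 = 0.111889
P(Condition B | 3) = 0.0257147 / 0.111889 ≈ 0.230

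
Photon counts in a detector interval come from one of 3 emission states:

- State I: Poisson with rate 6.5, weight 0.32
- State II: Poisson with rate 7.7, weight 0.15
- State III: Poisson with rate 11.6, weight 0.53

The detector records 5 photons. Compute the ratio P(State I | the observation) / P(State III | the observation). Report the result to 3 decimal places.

Posterior odds = (π_i f_i(x)) / (π_j f_j(x)); the normalising sum cancels.
Evaluate each component's likelihood at the observed value:
  p_I = 0.145369
  p_II = 0.102142
  p_III = 0.0160433
Odds = (0.32/0.53) × (0.145369/0.0160433) = 0.603774 × 9.06105 ≈ 5.471

5.471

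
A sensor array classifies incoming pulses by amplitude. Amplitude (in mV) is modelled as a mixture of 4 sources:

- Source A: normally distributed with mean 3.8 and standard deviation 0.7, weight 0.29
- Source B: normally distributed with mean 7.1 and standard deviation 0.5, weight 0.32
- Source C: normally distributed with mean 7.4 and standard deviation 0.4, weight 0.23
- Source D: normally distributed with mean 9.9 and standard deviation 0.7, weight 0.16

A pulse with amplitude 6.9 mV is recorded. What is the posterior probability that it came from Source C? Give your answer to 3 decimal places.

Posterior ∝ prior × likelihood, so P(k | x) ∝ P(Z=k) f_k(x); normalise over all components.
Evaluate each component's likelihood at the observed value:
  L_A = (1/(0.7·√(2π)))·exp(−(6.9−3.8)²/(2·0.7²)) = 0.569918·exp(-9.80612) = 3.14099e-05
  L_B = (1/(0.5·√(2π)))·exp(−(6.9−7.1)²/(2·0.5²)) = 0.797885·exp(-0.08000) = 0.73654
  L_C = (1/(0.4·√(2π)))·exp(−(6.9−7.4)²/(2·0.4²)) = 0.997356·exp(-0.78125) = 0.456623
  L_D = (1/(0.7·√(2π)))·exp(−(6.9−9.9)²/(2·0.7²)) = 0.569918·exp(-9.18367) = 5.8532e-05
Weight by the priors:
  P(Z=A)·L_A = 0.29 × 3.14099e-05 = 9.10888e-06
  P(Z=B)·L_B = 0.32 × 0.73654 = 0.235693
  P(Z=C)·L_C = 0.23 × 0.456623 = 0.105023
  P(Z=D)·L_D = 0.16 × 5.8532e-05 = 9.36512e-06
Marginal: 9.10888e-06 + 0.235693 + 0.105023 + 9.36512e-06 = 0.340735
P(Source C | x) ≈ 0.308

0.308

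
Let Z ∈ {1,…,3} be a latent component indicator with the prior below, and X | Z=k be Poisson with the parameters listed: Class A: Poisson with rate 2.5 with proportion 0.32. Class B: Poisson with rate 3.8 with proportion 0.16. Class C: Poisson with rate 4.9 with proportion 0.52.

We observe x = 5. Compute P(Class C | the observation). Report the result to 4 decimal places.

0.6694

By Bayes' theorem, P(k | x) = P(Z=k) f_k(x) / Σ_j P(Z=j) f_j(x).
Poisson probabilities:
  L_A = e^(−2.5)·2.5^5/5! = 0.0668009
  L_B = e^(−3.8)·3.8^5/5! = 0.147713
  L_C = e^(−4.9)·4.9^5/5! = 0.17529
Prior × likelihood for each component:
  P(Z=A)·L_A = 0.32 × 0.0668009 = 0.0213763
  P(Z=B)·L_B = 0.16 × 0.147713 = 0.023634
  P(Z=C)·L_C = 0.52 × 0.17529 = 0.0911506
Normaliser: 0.0213763 + 0.023634 + 0.0911506 = 0.136161
P(Class C | the observation) = 0.0911506 / 0.136161 ≈ 0.6694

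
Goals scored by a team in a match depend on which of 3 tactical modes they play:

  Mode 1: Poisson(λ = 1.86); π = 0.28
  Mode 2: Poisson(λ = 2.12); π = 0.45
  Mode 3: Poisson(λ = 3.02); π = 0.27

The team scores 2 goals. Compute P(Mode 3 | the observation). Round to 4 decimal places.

Apply Bayes' rule: the posterior for each component is proportional to its prior times its likelihood at x.
Evaluate each component's likelihood at the observed value:
  L_1 = e^(−1.86)·1.86^2/2! = 0.269283
  L_2 = e^(−2.12)·2.12^2/2! = 0.269735
  L_3 = e^(−3.02)·3.02^2/2! = 0.222543
Unnormalised posteriors:
  P(Z=1)·L_1 = 0.28 × 0.269283 = 0.0753991
  P(Z=2)·L_2 = 0.45 × 0.269735 = 0.121381
  P(Z=3)·L_3 = 0.27 × 0.222543 = 0.0600867
Evidence: 0.0753991 + 0.121381 + 0.0600867 = 0.256867
P(Mode 3 | 2 goals) ≈ 0.2339

0.2339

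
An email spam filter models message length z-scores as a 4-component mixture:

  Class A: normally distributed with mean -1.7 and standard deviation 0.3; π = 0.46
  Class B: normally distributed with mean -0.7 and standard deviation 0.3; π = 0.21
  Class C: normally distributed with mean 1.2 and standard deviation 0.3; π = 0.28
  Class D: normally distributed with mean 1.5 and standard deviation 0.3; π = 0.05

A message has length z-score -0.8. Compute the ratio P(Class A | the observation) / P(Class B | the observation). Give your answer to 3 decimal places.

0.026

Since P(k|x) ∝ P(Z=k) f_k(x), the posterior odds are P(Z=i) f_i(x) / (P(Z=j) f_j(x)).
Evaluate each component's likelihood at the observed value:
  f_A = 0.0147728
  f_B = 1.25794
  f_C = 2.9703e-10
  f_D = 2.29275e-13
0.0067955 / 0.264168 ≈ 0.026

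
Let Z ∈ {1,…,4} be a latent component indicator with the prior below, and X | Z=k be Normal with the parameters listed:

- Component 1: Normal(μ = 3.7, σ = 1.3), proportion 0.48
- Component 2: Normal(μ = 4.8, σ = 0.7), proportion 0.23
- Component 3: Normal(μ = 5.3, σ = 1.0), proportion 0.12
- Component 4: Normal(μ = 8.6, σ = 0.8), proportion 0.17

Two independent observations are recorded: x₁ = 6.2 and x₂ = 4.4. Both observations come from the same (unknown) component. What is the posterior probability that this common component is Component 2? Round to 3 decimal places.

The responsibility of component k is P(Z=k) f_k(x) divided by Σ_j P(Z=j) f_j(x).
Since both observations come from the same component, the likelihood for component k is f_k(x₁)·f_k(x₂).
  f_1 = [0.0482956] × [0.265465] = 0.0128208
  f_2 = [0.07713] × [0.484068] = 0.0373362
  f_3 = [0.266085] × [0.266085] = 0.0708014
  f_4 = [0.00553981] × [5.16059e-07] = 2.85887e-09
Multiply by the mixture weights:
  P(Z=1)·f_1 = 0.48 × 0.0128208 = 0.00615397
  P(Z=2)·f_2 = 0.23 × 0.0373362 = 0.00858732
  P(Z=3)·f_3 = 0.12 × 0.0708014 = 0.00849616
  P(Z=4)·f_4 = 0.17 × 2.85887e-09 = 4.86008e-10
Marginal: 0.00615397 + 0.00858732 + 0.00849616 + 4.86008e-10 = 0.0232375
P(Component 2 | data) ≈ 0.370

0.370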